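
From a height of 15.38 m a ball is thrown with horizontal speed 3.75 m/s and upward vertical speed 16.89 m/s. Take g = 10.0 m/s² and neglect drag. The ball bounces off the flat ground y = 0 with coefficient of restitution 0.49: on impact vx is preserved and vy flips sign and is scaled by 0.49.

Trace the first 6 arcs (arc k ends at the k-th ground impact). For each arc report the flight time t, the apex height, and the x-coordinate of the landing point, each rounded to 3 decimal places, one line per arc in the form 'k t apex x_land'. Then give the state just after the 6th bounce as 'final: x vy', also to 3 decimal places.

Arc 1: start y=15.380, vy=16.890 → t=4.124, apex=29.644, x_land=15.465, impact vy=-24.349
  bounce: vy ← 0.49·24.349 = 11.931
Arc 2: start y=0.000, vy=11.931 → t=2.386, apex=7.117, x_land=24.413, impact vy=-11.931
  bounce: vy ← 0.49·11.931 = 5.846
Arc 3: start y=0.000, vy=5.846 → t=1.169, apex=1.709, x_land=28.797, impact vy=-5.846
  bounce: vy ← 0.49·5.846 = 2.865
Arc 4: start y=0.000, vy=2.865 → t=0.573, apex=0.410, x_land=30.946, impact vy=-2.865
  bounce: vy ← 0.49·2.865 = 1.404
Arc 5: start y=0.000, vy=1.404 → t=0.281, apex=0.099, x_land=31.999, impact vy=-1.404
  bounce: vy ← 0.49·1.404 = 0.688
Arc 6: start y=0.000, vy=0.688 → t=0.138, apex=0.024, x_land=32.515, impact vy=-0.688
  bounce: vy ← 0.49·0.688 = 0.337

1 4.124 29.644 15.465
2 2.386 7.117 24.413
3 1.169 1.709 28.797
4 0.573 0.410 30.946
5 0.281 0.099 31.999
6 0.138 0.024 32.515
final: 32.515 0.337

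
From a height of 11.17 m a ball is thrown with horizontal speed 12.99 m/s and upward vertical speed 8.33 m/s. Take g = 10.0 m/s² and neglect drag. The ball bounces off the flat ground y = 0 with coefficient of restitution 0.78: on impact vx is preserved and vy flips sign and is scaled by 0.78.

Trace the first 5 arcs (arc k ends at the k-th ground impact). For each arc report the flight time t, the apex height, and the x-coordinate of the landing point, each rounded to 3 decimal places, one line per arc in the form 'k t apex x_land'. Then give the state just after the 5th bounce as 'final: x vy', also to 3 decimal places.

1 2.544 14.639 33.048
2 2.669 8.907 67.723
3 2.082 5.419 94.769
4 1.624 3.297 115.865
5 1.267 2.006 132.320
final: 132.320 4.940

Arc 1: start y=11.170, vy=8.330 → t=2.544, apex=14.639, x_land=33.048, impact vy=-17.111
  bounce: vy ← 0.78·17.111 = 13.347
Arc 2: start y=0.000, vy=13.347 → t=2.669, apex=8.907, x_land=67.723, impact vy=-13.347
  bounce: vy ← 0.78·13.347 = 10.410
Arc 3: start y=0.000, vy=10.410 → t=2.082, apex=5.419, x_land=94.769, impact vy=-10.410
  bounce: vy ← 0.78·10.410 = 8.120
Arc 4: start y=0.000, vy=8.120 → t=1.624, apex=3.297, x_land=115.865, impact vy=-8.120
  bounce: vy ← 0.78·8.120 = 6.334
Arc 5: start y=0.000, vy=6.334 → t=1.267, apex=2.006, x_land=132.320, impact vy=-6.334
  bounce: vy ← 0.78·6.334 = 4.940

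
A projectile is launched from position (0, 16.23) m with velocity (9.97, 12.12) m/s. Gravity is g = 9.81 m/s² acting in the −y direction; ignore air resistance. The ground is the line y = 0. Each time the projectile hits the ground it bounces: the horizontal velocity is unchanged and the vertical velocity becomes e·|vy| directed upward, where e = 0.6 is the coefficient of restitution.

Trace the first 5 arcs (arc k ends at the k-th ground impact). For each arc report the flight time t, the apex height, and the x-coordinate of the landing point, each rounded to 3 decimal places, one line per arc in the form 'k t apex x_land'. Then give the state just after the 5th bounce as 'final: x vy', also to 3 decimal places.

1 3.434 23.717 34.241
2 2.639 8.538 60.549
3 1.583 3.074 76.334
4 0.950 1.107 85.804
5 0.570 0.398 91.487
final: 91.487 1.677

Arc 1: start y=16.230, vy=12.120 → t=3.434, apex=23.717, x_land=34.241, impact vy=-21.571
  bounce: vy ← 0.6·21.571 = 12.943
Arc 2: start y=0.000, vy=12.943 → t=2.639, apex=8.538, x_land=60.549, impact vy=-12.943
  bounce: vy ← 0.6·12.943 = 7.766
Arc 3: start y=0.000, vy=7.766 → t=1.583, apex=3.074, x_land=76.334, impact vy=-7.766
  bounce: vy ← 0.6·7.766 = 4.659
Arc 4: start y=0.000, vy=4.659 → t=0.950, apex=1.107, x_land=85.804, impact vy=-4.659
  bounce: vy ← 0.6·4.659 = 2.796
Arc 5: start y=0.000, vy=2.796 → t=0.570, apex=0.398, x_land=91.487, impact vy=-2.796
  bounce: vy ← 0.6·2.796 = 1.677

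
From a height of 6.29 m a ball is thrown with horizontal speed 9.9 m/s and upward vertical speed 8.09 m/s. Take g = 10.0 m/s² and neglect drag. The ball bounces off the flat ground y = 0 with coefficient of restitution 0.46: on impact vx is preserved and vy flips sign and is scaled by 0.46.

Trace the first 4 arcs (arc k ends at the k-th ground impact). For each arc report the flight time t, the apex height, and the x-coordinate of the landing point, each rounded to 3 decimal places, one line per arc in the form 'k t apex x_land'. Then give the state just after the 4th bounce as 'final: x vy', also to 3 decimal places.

Arc 1: start y=6.290, vy=8.090 → t=2.192, apex=9.562, x_land=21.700, impact vy=-13.829
  bounce: vy ← 0.46·13.829 = 6.361
Arc 2: start y=0.000, vy=6.361 → t=1.272, apex=2.023, x_land=34.296, impact vy=-6.361
  bounce: vy ← 0.46·6.361 = 2.926
Arc 3: start y=0.000, vy=2.926 → t=0.585, apex=0.428, x_land=40.090, impact vy=-2.926
  bounce: vy ← 0.46·2.926 = 1.346
Arc 4: start y=0.000, vy=1.346 → t=0.269, apex=0.091, x_land=42.755, impact vy=-1.346
  bounce: vy ← 0.46·1.346 = 0.619

1 2.192 9.562 21.700
2 1.272 2.023 34.296
3 0.585 0.428 40.090
4 0.269 0.091 42.755
final: 42.755 0.619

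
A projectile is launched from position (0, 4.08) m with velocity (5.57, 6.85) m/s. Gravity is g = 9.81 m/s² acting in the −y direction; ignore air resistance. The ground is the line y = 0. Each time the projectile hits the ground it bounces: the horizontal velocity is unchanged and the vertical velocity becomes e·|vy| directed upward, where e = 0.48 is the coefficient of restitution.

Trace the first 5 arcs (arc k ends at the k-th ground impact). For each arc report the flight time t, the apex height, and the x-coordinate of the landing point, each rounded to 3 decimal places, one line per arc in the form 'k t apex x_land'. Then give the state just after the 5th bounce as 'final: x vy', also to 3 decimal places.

Arc 1: start y=4.080, vy=6.850 → t=1.847, apex=6.472, x_land=10.287, impact vy=-11.268
  bounce: vy ← 0.48·11.268 = 5.409
Arc 2: start y=0.000, vy=5.409 → t=1.103, apex=1.491, x_land=16.429, impact vy=-5.409
  bounce: vy ← 0.48·5.409 = 2.596
Arc 3: start y=0.000, vy=2.596 → t=0.529, apex=0.344, x_land=19.377, impact vy=-2.596
  bounce: vy ← 0.48·2.596 = 1.246
Arc 4: start y=0.000, vy=1.246 → t=0.254, apex=0.079, x_land=20.793, impact vy=-1.246
  bounce: vy ← 0.48·1.246 = 0.598
Arc 5: start y=0.000, vy=0.598 → t=0.122, apex=0.018, x_land=21.472, impact vy=-0.598
  bounce: vy ← 0.48·0.598 = 0.287

1 1.847 6.472 10.287
2 1.103 1.491 16.429
3 0.529 0.344 19.377
4 0.254 0.079 20.793
5 0.122 0.018 21.472
final: 21.472 0.287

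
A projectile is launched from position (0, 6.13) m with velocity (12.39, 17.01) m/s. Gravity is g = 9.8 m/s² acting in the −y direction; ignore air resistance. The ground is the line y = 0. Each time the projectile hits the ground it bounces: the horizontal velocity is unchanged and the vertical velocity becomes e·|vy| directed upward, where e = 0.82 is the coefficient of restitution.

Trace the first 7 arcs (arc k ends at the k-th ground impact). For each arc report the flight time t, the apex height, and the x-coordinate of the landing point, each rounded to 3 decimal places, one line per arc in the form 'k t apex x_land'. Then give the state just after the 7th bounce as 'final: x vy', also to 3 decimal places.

1 3.801 20.892 47.089
2 3.386 14.048 89.047
3 2.777 9.446 123.452
4 2.277 6.351 151.664
5 1.867 4.271 174.798
6 1.531 2.872 193.768
7 1.255 1.931 209.324
final: 209.324 5.044

Arc 1: start y=6.130, vy=17.010 → t=3.801, apex=20.892, x_land=47.089, impact vy=-20.236
  bounce: vy ← 0.82·20.236 = 16.593
Arc 2: start y=0.000, vy=16.593 → t=3.386, apex=14.048, x_land=89.047, impact vy=-16.593
  bounce: vy ← 0.82·16.593 = 13.607
Arc 3: start y=0.000, vy=13.607 → t=2.777, apex=9.446, x_land=123.452, impact vy=-13.607
  bounce: vy ← 0.82·13.607 = 11.157
Arc 4: start y=0.000, vy=11.157 → t=2.277, apex=6.351, x_land=151.664, impact vy=-11.157
  bounce: vy ← 0.82·11.157 = 9.149
Arc 5: start y=0.000, vy=9.149 → t=1.867, apex=4.271, x_land=174.798, impact vy=-9.149
  bounce: vy ← 0.82·9.149 = 7.502
Arc 6: start y=0.000, vy=7.502 → t=1.531, apex=2.872, x_land=193.768, impact vy=-7.502
  bounce: vy ← 0.82·7.502 = 6.152
Arc 7: start y=0.000, vy=6.152 → t=1.255, apex=1.931, x_land=209.324, impact vy=-6.152
  bounce: vy ← 0.82·6.152 = 5.044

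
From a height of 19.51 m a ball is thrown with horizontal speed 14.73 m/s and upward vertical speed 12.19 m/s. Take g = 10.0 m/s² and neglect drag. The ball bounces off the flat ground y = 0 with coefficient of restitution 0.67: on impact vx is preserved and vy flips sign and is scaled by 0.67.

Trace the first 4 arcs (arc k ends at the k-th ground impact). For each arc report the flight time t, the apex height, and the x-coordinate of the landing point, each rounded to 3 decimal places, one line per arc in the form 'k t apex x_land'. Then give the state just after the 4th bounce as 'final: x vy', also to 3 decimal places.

Arc 1: start y=19.510, vy=12.190 → t=3.540, apex=26.940, x_land=52.147, impact vy=-23.212
  bounce: vy ← 0.67·23.212 = 15.552
Arc 2: start y=0.000, vy=15.552 → t=3.110, apex=12.093, x_land=97.963, impact vy=-15.552
  bounce: vy ← 0.67·15.552 = 10.420
Arc 3: start y=0.000, vy=10.420 → t=2.084, apex=5.429, x_land=128.660, impact vy=-10.420
  bounce: vy ← 0.67·10.420 = 6.981
Arc 4: start y=0.000, vy=6.981 → t=1.396, apex=2.437, x_land=149.227, impact vy=-6.981
  bounce: vy ← 0.67·6.981 = 4.677

1 3.540 26.940 52.147
2 3.110 12.093 97.963
3 2.084 5.429 128.660
4 1.396 2.437 149.227
final: 149.227 4.677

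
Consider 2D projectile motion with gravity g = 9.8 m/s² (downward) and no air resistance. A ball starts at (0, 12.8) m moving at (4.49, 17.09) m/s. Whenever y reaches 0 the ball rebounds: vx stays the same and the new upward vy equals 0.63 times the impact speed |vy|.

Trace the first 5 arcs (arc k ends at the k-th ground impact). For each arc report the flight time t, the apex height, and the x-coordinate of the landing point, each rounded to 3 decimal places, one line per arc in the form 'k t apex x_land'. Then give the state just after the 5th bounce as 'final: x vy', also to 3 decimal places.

1 4.122 27.701 18.506
2 2.996 10.995 31.957
3 1.887 4.364 40.432
4 1.189 1.732 45.771
5 0.749 0.687 49.134
final: 49.134 2.313

Arc 1: start y=12.800, vy=17.090 → t=4.122, apex=27.701, x_land=18.506, impact vy=-23.301
  bounce: vy ← 0.63·23.301 = 14.680
Arc 2: start y=0.000, vy=14.680 → t=2.996, apex=10.995, x_land=31.957, impact vy=-14.680
  bounce: vy ← 0.63·14.680 = 9.248
Arc 3: start y=0.000, vy=9.248 → t=1.887, apex=4.364, x_land=40.432, impact vy=-9.248
  bounce: vy ← 0.63·9.248 = 5.826
Arc 4: start y=0.000, vy=5.826 → t=1.189, apex=1.732, x_land=45.771, impact vy=-5.826
  bounce: vy ← 0.63·5.826 = 3.671
Arc 5: start y=0.000, vy=3.671 → t=0.749, apex=0.687, x_land=49.134, impact vy=-3.671
  bounce: vy ← 0.63·3.671 = 2.313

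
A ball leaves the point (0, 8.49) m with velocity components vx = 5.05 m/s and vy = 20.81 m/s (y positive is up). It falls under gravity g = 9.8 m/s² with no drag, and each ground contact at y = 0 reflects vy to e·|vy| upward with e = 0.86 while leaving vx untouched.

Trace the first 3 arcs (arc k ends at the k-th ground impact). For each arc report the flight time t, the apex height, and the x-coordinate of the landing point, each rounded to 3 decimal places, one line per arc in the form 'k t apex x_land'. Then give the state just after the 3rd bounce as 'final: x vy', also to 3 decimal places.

1 4.622 30.585 23.340
2 4.297 22.620 45.041
3 3.696 16.730 63.704
final: 63.704 15.573

Arc 1: start y=8.490, vy=20.810 → t=4.622, apex=30.585, x_land=23.340, impact vy=-24.484
  bounce: vy ← 0.86·24.484 = 21.056
Arc 2: start y=0.000, vy=21.056 → t=4.297, apex=22.620, x_land=45.041, impact vy=-21.056
  bounce: vy ← 0.86·21.056 = 18.108
Arc 3: start y=0.000, vy=18.108 → t=3.696, apex=16.730, x_land=63.704, impact vy=-18.108
  bounce: vy ← 0.86·18.108 = 15.573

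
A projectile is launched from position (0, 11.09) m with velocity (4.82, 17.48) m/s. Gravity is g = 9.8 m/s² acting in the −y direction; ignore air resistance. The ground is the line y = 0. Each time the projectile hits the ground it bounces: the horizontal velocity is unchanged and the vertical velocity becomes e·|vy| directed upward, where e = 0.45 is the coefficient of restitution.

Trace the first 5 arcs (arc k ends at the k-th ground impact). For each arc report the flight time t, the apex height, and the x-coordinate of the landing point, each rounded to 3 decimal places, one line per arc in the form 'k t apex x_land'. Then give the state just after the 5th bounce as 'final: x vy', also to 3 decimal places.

1 4.117 26.679 19.844
2 2.100 5.403 29.967
3 0.945 1.094 34.522
4 0.425 0.222 36.571
5 0.191 0.045 37.494
final: 37.494 0.422

Arc 1: start y=11.090, vy=17.480 → t=4.117, apex=26.679, x_land=19.844, impact vy=-22.867
  bounce: vy ← 0.45·22.867 = 10.290
Arc 2: start y=0.000, vy=10.290 → t=2.100, apex=5.403, x_land=29.967, impact vy=-10.290
  bounce: vy ← 0.45·10.290 = 4.631
Arc 3: start y=0.000, vy=4.631 → t=0.945, apex=1.094, x_land=34.522, impact vy=-4.631
  bounce: vy ← 0.45·4.631 = 2.084
Arc 4: start y=0.000, vy=2.084 → t=0.425, apex=0.222, x_land=36.571, impact vy=-2.084
  bounce: vy ← 0.45·2.084 = 0.938
Arc 5: start y=0.000, vy=0.938 → t=0.191, apex=0.045, x_land=37.494, impact vy=-0.938
  bounce: vy ← 0.45·0.938 = 0.422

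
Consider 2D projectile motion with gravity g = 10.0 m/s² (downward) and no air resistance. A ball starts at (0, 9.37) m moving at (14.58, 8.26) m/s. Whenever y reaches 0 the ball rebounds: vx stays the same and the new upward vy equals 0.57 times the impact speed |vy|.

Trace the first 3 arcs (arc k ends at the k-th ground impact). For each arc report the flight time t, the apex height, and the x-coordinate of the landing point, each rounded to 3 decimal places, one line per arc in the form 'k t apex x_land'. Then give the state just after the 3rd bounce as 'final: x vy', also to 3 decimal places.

Arc 1: start y=9.370, vy=8.260 → t=2.425, apex=12.781, x_land=35.354, impact vy=-15.988
  bounce: vy ← 0.57·15.988 = 9.113
Arc 2: start y=0.000, vy=9.113 → t=1.823, apex=4.153, x_land=61.929, impact vy=-9.113
  bounce: vy ← 0.57·9.113 = 5.195
Arc 3: start y=0.000, vy=5.195 → t=1.039, apex=1.349, x_land=77.076, impact vy=-5.195
  bounce: vy ← 0.57·5.195 = 2.961

1 2.425 12.781 35.354
2 1.823 4.153 61.929
3 1.039 1.349 77.076
final: 77.076 2.961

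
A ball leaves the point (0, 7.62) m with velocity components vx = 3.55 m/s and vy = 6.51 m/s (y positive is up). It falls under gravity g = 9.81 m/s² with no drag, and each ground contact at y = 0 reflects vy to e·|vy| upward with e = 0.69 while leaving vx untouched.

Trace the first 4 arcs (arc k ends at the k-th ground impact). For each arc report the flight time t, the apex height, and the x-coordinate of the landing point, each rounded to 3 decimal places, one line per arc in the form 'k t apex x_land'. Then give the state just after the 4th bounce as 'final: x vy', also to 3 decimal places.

1 2.076 9.780 7.369
2 1.949 4.656 14.286
3 1.345 2.217 19.059
4 0.928 1.055 22.353
final: 22.353 3.140

Arc 1: start y=7.620, vy=6.510 → t=2.076, apex=9.780, x_land=7.369, impact vy=-13.852
  bounce: vy ← 0.69·13.852 = 9.558
Arc 2: start y=0.000, vy=9.558 → t=1.949, apex=4.656, x_land=14.286, impact vy=-9.558
  bounce: vy ← 0.69·9.558 = 6.595
Arc 3: start y=0.000, vy=6.595 → t=1.345, apex=2.217, x_land=19.059, impact vy=-6.595
  bounce: vy ← 0.69·6.595 = 4.551
Arc 4: start y=0.000, vy=4.551 → t=0.928, apex=1.055, x_land=22.353, impact vy=-4.551
  bounce: vy ← 0.69·4.551 = 3.140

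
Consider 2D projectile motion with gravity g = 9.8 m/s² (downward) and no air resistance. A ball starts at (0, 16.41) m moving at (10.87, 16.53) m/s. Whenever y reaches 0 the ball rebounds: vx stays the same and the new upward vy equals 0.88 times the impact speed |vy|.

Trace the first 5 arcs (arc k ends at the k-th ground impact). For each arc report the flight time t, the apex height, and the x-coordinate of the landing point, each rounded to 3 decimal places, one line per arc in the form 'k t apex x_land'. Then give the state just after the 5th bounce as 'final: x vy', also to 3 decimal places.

Arc 1: start y=16.410, vy=16.530 → t=4.176, apex=30.351, x_land=45.388, impact vy=-24.390
  bounce: vy ← 0.88·24.390 = 21.463
Arc 2: start y=0.000, vy=21.463 → t=4.380, apex=23.504, x_land=93.001, impact vy=-21.463
  bounce: vy ← 0.88·21.463 = 18.888
Arc 3: start y=0.000, vy=18.888 → t=3.855, apex=18.201, x_land=134.901, impact vy=-18.888
  bounce: vy ← 0.88·18.888 = 16.621
Arc 4: start y=0.000, vy=16.621 → t=3.392, apex=14.095, x_land=171.773, impact vy=-16.621
  bounce: vy ← 0.88·16.621 = 14.627
Arc 5: start y=0.000, vy=14.627 → t=2.985, apex=10.915, x_land=204.220, impact vy=-14.627
  bounce: vy ← 0.88·14.627 = 12.871

1 4.176 30.351 45.388
2 4.380 23.504 93.001
3 3.855 18.201 134.901
4 3.392 14.095 171.773
5 2.985 10.915 204.220
final: 204.220 12.871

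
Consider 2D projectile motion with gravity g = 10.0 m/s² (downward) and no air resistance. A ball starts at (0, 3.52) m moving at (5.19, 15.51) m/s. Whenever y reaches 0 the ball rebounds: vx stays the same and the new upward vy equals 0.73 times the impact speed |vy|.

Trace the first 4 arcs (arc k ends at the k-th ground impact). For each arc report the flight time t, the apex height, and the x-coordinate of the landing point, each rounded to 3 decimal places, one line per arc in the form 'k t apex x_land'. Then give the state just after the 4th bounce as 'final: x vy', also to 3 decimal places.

Arc 1: start y=3.520, vy=15.510 → t=3.314, apex=15.548, x_land=17.202, impact vy=-17.634
  bounce: vy ← 0.73·17.634 = 12.873
Arc 2: start y=0.000, vy=12.873 → t=2.575, apex=8.286, x_land=30.564, impact vy=-12.873
  bounce: vy ← 0.73·12.873 = 9.397
Arc 3: start y=0.000, vy=9.397 → t=1.879, apex=4.415, x_land=40.318, impact vy=-9.397
  bounce: vy ← 0.73·9.397 = 6.860
Arc 4: start y=0.000, vy=6.860 → t=1.372, apex=2.353, x_land=47.439, impact vy=-6.860
  bounce: vy ← 0.73·6.860 = 5.008

1 3.314 15.548 17.202
2 2.575 8.286 30.564
3 1.879 4.415 40.318
4 1.372 2.353 47.439
final: 47.439 5.008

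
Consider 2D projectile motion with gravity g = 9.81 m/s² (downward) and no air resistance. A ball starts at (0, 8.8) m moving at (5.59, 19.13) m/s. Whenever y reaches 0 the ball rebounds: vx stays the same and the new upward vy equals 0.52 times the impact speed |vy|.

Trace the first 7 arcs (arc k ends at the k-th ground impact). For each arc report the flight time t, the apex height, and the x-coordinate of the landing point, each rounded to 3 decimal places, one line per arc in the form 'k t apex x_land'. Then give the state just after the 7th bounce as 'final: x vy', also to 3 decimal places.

1 4.316 27.452 24.125
2 2.460 7.423 37.879
3 1.279 2.007 45.031
4 0.665 0.543 48.750
5 0.346 0.147 50.684
6 0.180 0.040 51.689
7 0.094 0.011 52.212
final: 52.212 0.239

Arc 1: start y=8.800, vy=19.130 → t=4.316, apex=27.452, x_land=24.125, impact vy=-23.208
  bounce: vy ← 0.52·23.208 = 12.068
Arc 2: start y=0.000, vy=12.068 → t=2.460, apex=7.423, x_land=37.879, impact vy=-12.068
  bounce: vy ← 0.52·12.068 = 6.275
Arc 3: start y=0.000, vy=6.275 → t=1.279, apex=2.007, x_land=45.031, impact vy=-6.275
  bounce: vy ← 0.52·6.275 = 3.263
Arc 4: start y=0.000, vy=3.263 → t=0.665, apex=0.543, x_land=48.750, impact vy=-3.263
  bounce: vy ← 0.52·3.263 = 1.697
Arc 5: start y=0.000, vy=1.697 → t=0.346, apex=0.147, x_land=50.684, impact vy=-1.697
  bounce: vy ← 0.52·1.697 = 0.882
Arc 6: start y=0.000, vy=0.882 → t=0.180, apex=0.040, x_land=51.689, impact vy=-0.882
  bounce: vy ← 0.52·0.882 = 0.459
Arc 7: start y=0.000, vy=0.459 → t=0.094, apex=0.011, x_land=52.212, impact vy=-0.459
  bounce: vy ← 0.52·0.459 = 0.239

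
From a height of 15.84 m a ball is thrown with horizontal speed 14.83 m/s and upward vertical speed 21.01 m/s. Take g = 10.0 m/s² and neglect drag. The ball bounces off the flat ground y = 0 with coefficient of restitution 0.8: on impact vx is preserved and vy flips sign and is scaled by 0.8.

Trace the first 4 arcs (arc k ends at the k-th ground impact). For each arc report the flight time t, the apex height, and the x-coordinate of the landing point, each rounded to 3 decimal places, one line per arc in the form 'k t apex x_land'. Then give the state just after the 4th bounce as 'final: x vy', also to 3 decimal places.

Arc 1: start y=15.840, vy=21.010 → t=4.855, apex=37.911, x_land=71.993, impact vy=-27.536
  bounce: vy ← 0.8·27.536 = 22.029
Arc 2: start y=0.000, vy=22.029 → t=4.406, apex=24.263, x_land=137.330, impact vy=-22.029
  bounce: vy ← 0.8·22.029 = 17.623
Arc 3: start y=0.000, vy=17.623 → t=3.525, apex=15.528, x_land=189.600, impact vy=-17.623
  bounce: vy ← 0.8·17.623 = 14.098
Arc 4: start y=0.000, vy=14.098 → t=2.820, apex=9.938, x_land=231.416, impact vy=-14.098
  bounce: vy ← 0.8·14.098 = 11.279

1 4.855 37.911 71.993
2 4.406 24.263 137.330
3 3.525 15.528 189.600
4 2.820 9.938 231.416
final: 231.416 11.279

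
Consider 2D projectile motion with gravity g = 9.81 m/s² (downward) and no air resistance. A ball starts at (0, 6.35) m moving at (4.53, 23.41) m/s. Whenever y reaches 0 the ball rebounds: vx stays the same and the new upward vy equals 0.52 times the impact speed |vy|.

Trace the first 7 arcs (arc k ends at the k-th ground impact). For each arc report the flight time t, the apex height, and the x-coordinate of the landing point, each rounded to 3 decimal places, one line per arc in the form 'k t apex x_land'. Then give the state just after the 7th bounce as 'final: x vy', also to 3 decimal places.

Arc 1: start y=6.350, vy=23.410 → t=5.030, apex=34.282, x_land=22.786, impact vy=-25.935
  bounce: vy ← 0.52·25.935 = 13.486
Arc 2: start y=0.000, vy=13.486 → t=2.749, apex=9.270, x_land=35.241, impact vy=-13.486
  bounce: vy ← 0.52·13.486 = 7.013
Arc 3: start y=0.000, vy=7.013 → t=1.430, apex=2.507, x_land=41.718, impact vy=-7.013
  bounce: vy ← 0.52·7.013 = 3.647
Arc 4: start y=0.000, vy=3.647 → t=0.743, apex=0.678, x_land=45.086, impact vy=-3.647
  bounce: vy ← 0.52·3.647 = 1.896
Arc 5: start y=0.000, vy=1.896 → t=0.387, apex=0.183, x_land=46.837, impact vy=-1.896
  bounce: vy ← 0.52·1.896 = 0.986
Arc 6: start y=0.000, vy=0.986 → t=0.201, apex=0.050, x_land=47.748, impact vy=-0.986
  bounce: vy ← 0.52·0.986 = 0.513
Arc 7: start y=0.000, vy=0.513 → t=0.105, apex=0.013, x_land=48.221, impact vy=-0.513
  bounce: vy ← 0.52·0.513 = 0.267

1 5.030 34.282 22.786
2 2.749 9.270 35.241
3 1.430 2.507 41.718
4 0.743 0.678 45.086
5 0.387 0.183 46.837
6 0.201 0.050 47.748
7 0.105 0.013 48.221
final: 48.221 0.267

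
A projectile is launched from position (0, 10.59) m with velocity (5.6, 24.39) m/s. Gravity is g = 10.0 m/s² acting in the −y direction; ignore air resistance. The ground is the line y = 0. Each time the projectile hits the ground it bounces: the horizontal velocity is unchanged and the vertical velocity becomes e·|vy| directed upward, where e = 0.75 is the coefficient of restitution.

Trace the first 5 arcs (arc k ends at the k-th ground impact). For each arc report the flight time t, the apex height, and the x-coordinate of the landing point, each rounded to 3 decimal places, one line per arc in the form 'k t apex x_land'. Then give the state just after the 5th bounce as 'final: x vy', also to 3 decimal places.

Arc 1: start y=10.590, vy=24.390 → t=5.279, apex=40.334, x_land=29.564, impact vy=-28.402
  bounce: vy ← 0.75·28.402 = 21.301
Arc 2: start y=0.000, vy=21.301 → t=4.260, apex=22.688, x_land=53.421, impact vy=-21.301
  bounce: vy ← 0.75·21.301 = 15.976
Arc 3: start y=0.000, vy=15.976 → t=3.195, apex=12.762, x_land=71.314, impact vy=-15.976
  bounce: vy ← 0.75·15.976 = 11.982
Arc 4: start y=0.000, vy=11.982 → t=2.396, apex=7.179, x_land=84.734, impact vy=-11.982
  bounce: vy ← 0.75·11.982 = 8.987
Arc 5: start y=0.000, vy=8.987 → t=1.797, apex=4.038, x_land=94.799, impact vy=-8.987
  bounce: vy ← 0.75·8.987 = 6.740

1 5.279 40.334 29.564
2 4.260 22.688 53.421
3 3.195 12.762 71.314
4 2.396 7.179 84.734
5 1.797 4.038 94.799
final: 94.799 6.740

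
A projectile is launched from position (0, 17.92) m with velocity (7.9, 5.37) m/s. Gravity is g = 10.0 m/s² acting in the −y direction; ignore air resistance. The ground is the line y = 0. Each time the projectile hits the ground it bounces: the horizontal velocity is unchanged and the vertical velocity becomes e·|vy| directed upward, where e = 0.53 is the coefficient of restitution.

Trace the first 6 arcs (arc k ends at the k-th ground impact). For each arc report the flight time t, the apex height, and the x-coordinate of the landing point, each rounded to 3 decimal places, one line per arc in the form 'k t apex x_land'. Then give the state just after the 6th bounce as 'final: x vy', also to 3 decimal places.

Arc 1: start y=17.920, vy=5.370 → t=2.505, apex=19.362, x_land=19.788, impact vy=-19.678
  bounce: vy ← 0.53·19.678 = 10.430
Arc 2: start y=0.000, vy=10.430 → t=2.086, apex=5.439, x_land=36.267, impact vy=-10.430
  bounce: vy ← 0.53·10.430 = 5.528
Arc 3: start y=0.000, vy=5.528 → t=1.106, apex=1.528, x_land=45.001, impact vy=-5.528
  bounce: vy ← 0.53·5.528 = 2.930
Arc 4: start y=0.000, vy=2.930 → t=0.586, apex=0.429, x_land=49.629, impact vy=-2.930
  bounce: vy ← 0.53·2.930 = 1.553
Arc 5: start y=0.000, vy=1.553 → t=0.311, apex=0.121, x_land=52.083, impact vy=-1.553
  bounce: vy ← 0.53·1.553 = 0.823
Arc 6: start y=0.000, vy=0.823 → t=0.165, apex=0.034, x_land=53.383, impact vy=-0.823
  bounce: vy ← 0.53·0.823 = 0.436

1 2.505 19.362 19.788
2 2.086 5.439 36.267
3 1.106 1.528 45.001
4 0.586 0.429 49.629
5 0.311 0.121 52.083
6 0.165 0.034 53.383
final: 53.383 0.436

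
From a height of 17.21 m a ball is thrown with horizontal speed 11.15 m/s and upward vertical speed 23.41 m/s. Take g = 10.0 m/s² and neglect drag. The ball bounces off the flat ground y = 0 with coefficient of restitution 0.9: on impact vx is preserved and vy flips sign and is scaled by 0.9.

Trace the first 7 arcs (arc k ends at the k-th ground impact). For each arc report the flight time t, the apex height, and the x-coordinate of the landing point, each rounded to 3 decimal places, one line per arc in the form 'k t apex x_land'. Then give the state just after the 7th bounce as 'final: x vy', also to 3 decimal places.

Arc 1: start y=17.210, vy=23.410 → t=5.328, apex=44.611, x_land=59.407, impact vy=-29.870
  bounce: vy ← 0.9·29.870 = 26.883
Arc 2: start y=0.000, vy=26.883 → t=5.377, apex=36.135, x_land=119.357, impact vy=-26.883
  bounce: vy ← 0.9·26.883 = 24.195
Arc 3: start y=0.000, vy=24.195 → t=4.839, apex=29.270, x_land=173.311, impact vy=-24.195
  bounce: vy ← 0.9·24.195 = 21.775
Arc 4: start y=0.000, vy=21.775 → t=4.355, apex=23.708, x_land=221.870, impact vy=-21.775
  bounce: vy ← 0.9·21.775 = 19.598
Arc 5: start y=0.000, vy=19.598 → t=3.920, apex=19.204, x_land=265.574, impact vy=-19.598
  bounce: vy ← 0.9·19.598 = 17.638
Arc 6: start y=0.000, vy=17.638 → t=3.528, apex=15.555, x_land=304.906, impact vy=-17.638
  bounce: vy ← 0.9·17.638 = 15.874
Arc 7: start y=0.000, vy=15.874 → t=3.175, apex=12.600, x_land=340.306, impact vy=-15.874
  bounce: vy ← 0.9·15.874 = 14.287

1 5.328 44.611 59.407
2 5.377 36.135 119.357
3 4.839 29.270 173.311
4 4.355 23.708 221.870
5 3.920 19.204 265.574
6 3.528 15.555 304.906
7 3.175 12.600 340.306
final: 340.306 14.287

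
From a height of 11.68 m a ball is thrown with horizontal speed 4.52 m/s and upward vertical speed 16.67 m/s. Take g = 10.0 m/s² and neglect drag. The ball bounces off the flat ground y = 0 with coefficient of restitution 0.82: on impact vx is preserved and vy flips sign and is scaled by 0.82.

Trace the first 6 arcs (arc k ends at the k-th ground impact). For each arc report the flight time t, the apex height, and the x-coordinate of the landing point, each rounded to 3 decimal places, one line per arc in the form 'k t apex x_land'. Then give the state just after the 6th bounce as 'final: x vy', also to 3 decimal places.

1 3.929 25.574 17.757
2 3.709 17.196 34.522
3 3.041 11.563 48.269
4 2.494 7.775 59.542
5 2.045 5.228 68.786
6 1.677 3.515 76.365
final: 76.365 6.875

Arc 1: start y=11.680, vy=16.670 → t=3.929, apex=25.574, x_land=17.757, impact vy=-22.616
  bounce: vy ← 0.82·22.616 = 18.545
Arc 2: start y=0.000, vy=18.545 → t=3.709, apex=17.196, x_land=34.522, impact vy=-18.545
  bounce: vy ← 0.82·18.545 = 15.207
Arc 3: start y=0.000, vy=15.207 → t=3.041, apex=11.563, x_land=48.269, impact vy=-15.207
  bounce: vy ← 0.82·15.207 = 12.470
Arc 4: start y=0.000, vy=12.470 → t=2.494, apex=7.775, x_land=59.542, impact vy=-12.470
  bounce: vy ← 0.82·12.470 = 10.225
Arc 5: start y=0.000, vy=10.225 → t=2.045, apex=5.228, x_land=68.786, impact vy=-10.225
  bounce: vy ← 0.82·10.225 = 8.385
Arc 6: start y=0.000, vy=8.385 → t=1.677, apex=3.515, x_land=76.365, impact vy=-8.385
  bounce: vy ← 0.82·8.385 = 6.875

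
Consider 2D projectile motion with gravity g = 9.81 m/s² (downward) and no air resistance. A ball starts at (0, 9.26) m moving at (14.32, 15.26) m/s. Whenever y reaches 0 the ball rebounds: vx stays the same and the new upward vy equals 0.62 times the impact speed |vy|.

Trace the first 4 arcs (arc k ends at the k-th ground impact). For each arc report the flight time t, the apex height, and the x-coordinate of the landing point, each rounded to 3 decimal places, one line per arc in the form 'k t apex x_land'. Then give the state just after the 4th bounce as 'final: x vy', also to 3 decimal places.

Arc 1: start y=9.260, vy=15.260 → t=3.631, apex=21.129, x_land=51.996, impact vy=-20.360
  bounce: vy ← 0.62·20.360 = 12.623
Arc 2: start y=0.000, vy=12.623 → t=2.574, apex=8.122, x_land=88.850, impact vy=-12.623
  bounce: vy ← 0.62·12.623 = 7.827
Arc 3: start y=0.000, vy=7.827 → t=1.596, apex=3.122, x_land=111.700, impact vy=-7.827
  bounce: vy ← 0.62·7.827 = 4.852
Arc 4: start y=0.000, vy=4.852 → t=0.989, apex=1.200, x_land=125.866, impact vy=-4.852
  bounce: vy ← 0.62·4.852 = 3.009

1 3.631 21.129 51.996
2 2.574 8.122 88.850
3 1.596 3.122 111.700
4 0.989 1.200 125.866
final: 125.866 3.009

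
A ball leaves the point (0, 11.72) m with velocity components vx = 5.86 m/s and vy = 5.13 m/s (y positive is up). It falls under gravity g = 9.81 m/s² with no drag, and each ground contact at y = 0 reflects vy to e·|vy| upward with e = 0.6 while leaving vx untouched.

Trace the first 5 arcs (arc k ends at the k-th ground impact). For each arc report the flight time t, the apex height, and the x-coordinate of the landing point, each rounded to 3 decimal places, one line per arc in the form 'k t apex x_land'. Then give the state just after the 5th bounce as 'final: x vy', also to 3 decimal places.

1 2.155 13.061 12.627
2 1.958 4.702 24.102
3 1.175 1.693 30.987
4 0.705 0.609 35.118
5 0.423 0.219 37.597
final: 37.597 1.245

Arc 1: start y=11.720, vy=5.130 → t=2.155, apex=13.061, x_land=12.627, impact vy=-16.008
  bounce: vy ← 0.6·16.008 = 9.605
Arc 2: start y=0.000, vy=9.605 → t=1.958, apex=4.702, x_land=24.102, impact vy=-9.605
  bounce: vy ← 0.6·9.605 = 5.763
Arc 3: start y=0.000, vy=5.763 → t=1.175, apex=1.693, x_land=30.987, impact vy=-5.763
  bounce: vy ← 0.6·5.763 = 3.458
Arc 4: start y=0.000, vy=3.458 → t=0.705, apex=0.609, x_land=35.118, impact vy=-3.458
  bounce: vy ← 0.6·3.458 = 2.075
Arc 5: start y=0.000, vy=2.075 → t=0.423, apex=0.219, x_land=37.597, impact vy=-2.075
  bounce: vy ← 0.6·2.075 = 1.245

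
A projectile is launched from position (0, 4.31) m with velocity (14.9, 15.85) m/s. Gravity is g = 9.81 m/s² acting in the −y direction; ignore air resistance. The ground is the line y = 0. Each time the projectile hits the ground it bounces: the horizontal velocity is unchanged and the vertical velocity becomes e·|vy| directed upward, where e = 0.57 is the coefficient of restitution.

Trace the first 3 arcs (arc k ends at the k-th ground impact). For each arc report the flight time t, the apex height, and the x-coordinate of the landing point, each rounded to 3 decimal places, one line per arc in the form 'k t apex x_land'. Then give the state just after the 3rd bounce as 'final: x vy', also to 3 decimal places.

1 3.484 17.114 51.906
2 2.129 5.560 83.635
3 1.214 1.807 101.720
final: 101.720 3.394

Arc 1: start y=4.310, vy=15.850 → t=3.484, apex=17.114, x_land=51.906, impact vy=-18.324
  bounce: vy ← 0.57·18.324 = 10.445
Arc 2: start y=0.000, vy=10.445 → t=2.129, apex=5.560, x_land=83.635, impact vy=-10.445
  bounce: vy ← 0.57·10.445 = 5.954
Arc 3: start y=0.000, vy=5.954 → t=1.214, apex=1.807, x_land=101.720, impact vy=-5.954
  bounce: vy ← 0.57·5.954 = 3.394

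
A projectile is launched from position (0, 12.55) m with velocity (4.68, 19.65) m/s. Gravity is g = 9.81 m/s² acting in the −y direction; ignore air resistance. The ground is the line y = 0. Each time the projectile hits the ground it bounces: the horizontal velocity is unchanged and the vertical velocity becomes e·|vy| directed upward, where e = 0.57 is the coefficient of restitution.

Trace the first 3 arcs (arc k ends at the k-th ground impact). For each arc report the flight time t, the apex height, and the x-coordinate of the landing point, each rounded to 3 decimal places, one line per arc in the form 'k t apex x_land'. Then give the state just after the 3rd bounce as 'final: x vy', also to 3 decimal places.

Arc 1: start y=12.550, vy=19.650 → t=4.566, apex=32.230, x_land=21.371, impact vy=-25.147
  bounce: vy ← 0.57·25.147 = 14.334
Arc 2: start y=0.000, vy=14.334 → t=2.922, apex=10.472, x_land=35.047, impact vy=-14.334
  bounce: vy ← 0.57·14.334 = 8.170
Arc 3: start y=0.000, vy=8.170 → t=1.666, apex=3.402, x_land=42.842, impact vy=-8.170
  bounce: vy ← 0.57·8.170 = 4.657

1 4.566 32.230 21.371
2 2.922 10.472 35.047
3 1.666 3.402 42.842
final: 42.842 4.657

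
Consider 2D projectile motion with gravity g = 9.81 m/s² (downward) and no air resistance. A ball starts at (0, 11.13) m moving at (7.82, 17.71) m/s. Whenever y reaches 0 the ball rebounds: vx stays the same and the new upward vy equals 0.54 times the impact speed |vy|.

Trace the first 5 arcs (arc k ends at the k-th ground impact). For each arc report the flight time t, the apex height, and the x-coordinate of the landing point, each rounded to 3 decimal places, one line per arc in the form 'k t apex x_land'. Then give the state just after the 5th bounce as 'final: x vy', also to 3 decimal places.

1 4.157 27.116 32.504
2 2.539 7.907 52.361
3 1.371 2.306 63.084
4 0.740 0.672 68.875
5 0.400 0.196 72.002
final: 72.002 1.059

Arc 1: start y=11.130, vy=17.710 → t=4.157, apex=27.116, x_land=32.504, impact vy=-23.065
  bounce: vy ← 0.54·23.065 = 12.455
Arc 2: start y=0.000, vy=12.455 → t=2.539, apex=7.907, x_land=52.361, impact vy=-12.455
  bounce: vy ← 0.54·12.455 = 6.726
Arc 3: start y=0.000, vy=6.726 → t=1.371, apex=2.306, x_land=63.084, impact vy=-6.726
  bounce: vy ← 0.54·6.726 = 3.632
Arc 4: start y=0.000, vy=3.632 → t=0.740, apex=0.672, x_land=68.875, impact vy=-3.632
  bounce: vy ← 0.54·3.632 = 1.961
Arc 5: start y=0.000, vy=1.961 → t=0.400, apex=0.196, x_land=72.002, impact vy=-1.961
  bounce: vy ← 0.54·1.961 = 1.059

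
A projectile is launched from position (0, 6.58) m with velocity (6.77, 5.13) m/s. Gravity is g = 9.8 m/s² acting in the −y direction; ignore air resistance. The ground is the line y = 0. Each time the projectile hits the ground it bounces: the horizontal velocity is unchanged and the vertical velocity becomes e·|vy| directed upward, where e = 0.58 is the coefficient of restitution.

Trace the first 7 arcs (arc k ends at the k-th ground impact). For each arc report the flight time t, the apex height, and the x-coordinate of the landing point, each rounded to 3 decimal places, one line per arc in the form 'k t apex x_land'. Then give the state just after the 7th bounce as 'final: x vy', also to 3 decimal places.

1 1.795 7.923 12.152
2 1.475 2.665 22.138
3 0.856 0.897 27.930
4 0.496 0.302 31.289
5 0.288 0.101 33.238
6 0.167 0.034 34.368
7 0.097 0.011 35.023
final: 35.023 0.275

Arc 1: start y=6.580, vy=5.130 → t=1.795, apex=7.923, x_land=12.152, impact vy=-12.461
  bounce: vy ← 0.58·12.461 = 7.228
Arc 2: start y=0.000, vy=7.228 → t=1.475, apex=2.665, x_land=22.138, impact vy=-7.228
  bounce: vy ← 0.58·7.228 = 4.192
Arc 3: start y=0.000, vy=4.192 → t=0.856, apex=0.897, x_land=27.930, impact vy=-4.192
  bounce: vy ← 0.58·4.192 = 2.431
Arc 4: start y=0.000, vy=2.431 → t=0.496, apex=0.302, x_land=31.289, impact vy=-2.431
  bounce: vy ← 0.58·2.431 = 1.410
Arc 5: start y=0.000, vy=1.410 → t=0.288, apex=0.101, x_land=33.238, impact vy=-1.410
  bounce: vy ← 0.58·1.410 = 0.818
Arc 6: start y=0.000, vy=0.818 → t=0.167, apex=0.034, x_land=34.368, impact vy=-0.818
  bounce: vy ← 0.58·0.818 = 0.474
Arc 7: start y=0.000, vy=0.474 → t=0.097, apex=0.011, x_land=35.023, impact vy=-0.474
  bounce: vy ← 0.58·0.474 = 0.275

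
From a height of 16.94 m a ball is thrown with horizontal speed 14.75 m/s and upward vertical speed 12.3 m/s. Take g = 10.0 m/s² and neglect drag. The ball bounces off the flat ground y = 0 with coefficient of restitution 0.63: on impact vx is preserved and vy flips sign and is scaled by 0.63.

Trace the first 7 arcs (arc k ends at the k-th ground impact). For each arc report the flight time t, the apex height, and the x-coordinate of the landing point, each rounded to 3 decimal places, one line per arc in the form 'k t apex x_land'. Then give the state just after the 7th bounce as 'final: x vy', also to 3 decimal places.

1 3.444 24.505 50.796
2 2.789 9.726 91.939
3 1.757 3.860 117.860
4 1.107 1.532 134.190
5 0.697 0.608 144.477
6 0.439 0.241 150.959
7 0.277 0.096 155.042
final: 155.042 0.872

Arc 1: start y=16.940, vy=12.300 → t=3.444, apex=24.505, x_land=50.796, impact vy=-22.138
  bounce: vy ← 0.63·22.138 = 13.947
Arc 2: start y=0.000, vy=13.947 → t=2.789, apex=9.726, x_land=91.939, impact vy=-13.947
  bounce: vy ← 0.63·13.947 = 8.787
Arc 3: start y=0.000, vy=8.787 → t=1.757, apex=3.860, x_land=117.860, impact vy=-8.787
  bounce: vy ← 0.63·8.787 = 5.536
Arc 4: start y=0.000, vy=5.536 → t=1.107, apex=1.532, x_land=134.190, impact vy=-5.536
  bounce: vy ← 0.63·5.536 = 3.487
Arc 5: start y=0.000, vy=3.487 → t=0.697, apex=0.608, x_land=144.477, impact vy=-3.487
  bounce: vy ← 0.63·3.487 = 2.197
Arc 6: start y=0.000, vy=2.197 → t=0.439, apex=0.241, x_land=150.959, impact vy=-2.197
  bounce: vy ← 0.63·2.197 = 1.384
Arc 7: start y=0.000, vy=1.384 → t=0.277, apex=0.096, x_land=155.042, impact vy=-1.384
  bounce: vy ← 0.63·1.384 = 0.872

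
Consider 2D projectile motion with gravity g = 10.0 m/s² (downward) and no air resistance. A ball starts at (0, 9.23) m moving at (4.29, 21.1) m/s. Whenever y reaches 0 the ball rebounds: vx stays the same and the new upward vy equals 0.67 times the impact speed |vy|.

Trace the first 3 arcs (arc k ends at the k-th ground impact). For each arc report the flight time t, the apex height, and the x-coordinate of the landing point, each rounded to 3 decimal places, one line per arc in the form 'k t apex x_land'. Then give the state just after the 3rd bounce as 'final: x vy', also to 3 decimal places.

1 4.620 31.491 19.818
2 3.363 14.136 34.245
3 2.253 6.346 43.911
final: 43.911 7.548

Arc 1: start y=9.230, vy=21.100 → t=4.620, apex=31.491, x_land=19.818, impact vy=-25.096
  bounce: vy ← 0.67·25.096 = 16.814
Arc 2: start y=0.000, vy=16.814 → t=3.363, apex=14.136, x_land=34.245, impact vy=-16.814
  bounce: vy ← 0.67·16.814 = 11.266
Arc 3: start y=0.000, vy=11.266 → t=2.253, apex=6.346, x_land=43.911, impact vy=-11.266
  bounce: vy ← 0.67·11.266 = 7.548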